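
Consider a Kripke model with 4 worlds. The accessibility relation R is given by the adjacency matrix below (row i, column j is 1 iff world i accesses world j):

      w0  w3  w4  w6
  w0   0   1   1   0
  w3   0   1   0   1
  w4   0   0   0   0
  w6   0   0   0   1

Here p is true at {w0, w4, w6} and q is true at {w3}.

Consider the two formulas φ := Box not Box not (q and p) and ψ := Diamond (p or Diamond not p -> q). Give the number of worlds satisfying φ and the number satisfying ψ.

1 and 2

For Box not Box not (q and p):
w0: successors {w3, w4}; not Box not (q and p) there: w3:F, w4:F. ✗
w3: successors {w3, w6}; not Box not (q and p) there: w3:F, w6:F. ✗
w4: no successors, so Box not Box not (q and p) holds vacuously. ✓
w6: successors {w6}; not Box not (q and p) there: w6:F. ✗
— 1 world.
For Diamond (p or Diamond not p -> q):
w0: successors {w3, w4}; p or Diamond not p -> q there: w3:T, w4:F. ✓
w3: successors {w3, w6}; p or Diamond not p -> q there: w3:T, w6:F. ✓
w4: no successors, so Diamond (p or Diamond not p -> q) fails. ✗
w6: successors {w6}; p or Diamond not p -> q there: w6:F. ✗
— 2 worlds.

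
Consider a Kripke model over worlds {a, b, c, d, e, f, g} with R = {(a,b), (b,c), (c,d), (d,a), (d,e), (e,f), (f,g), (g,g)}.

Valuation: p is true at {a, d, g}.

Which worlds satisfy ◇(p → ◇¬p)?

{a, b, c, d, e}

a: successors {b}; p → ◇¬p there: b:T. ✓
b: successors {c}; p → ◇¬p there: c:T. ✓
c: successors {d}; p → ◇¬p there: d:T. ✓
d: successors {a, e}; p → ◇¬p there: a:T, e:T. ✓
e: successors {f}; p → ◇¬p there: f:T. ✓
f: successors {g}; p → ◇¬p there: g:F. ✗
g: successors {g}; p → ◇¬p there: g:F. ✗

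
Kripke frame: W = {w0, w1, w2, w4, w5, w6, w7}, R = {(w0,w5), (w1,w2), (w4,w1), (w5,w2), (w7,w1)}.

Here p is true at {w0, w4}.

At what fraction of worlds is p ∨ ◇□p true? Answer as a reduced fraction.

4/7

w0: p is T, ◇□p is F. ✓
w1: p is F, ◇□p is T. ✓
w2: p is F, ◇□p is F. ✗
w4: p is T, ◇□p is F. ✓
w5: p is F, ◇□p is T. ✓
w6: p is F, ◇□p is F. ✗
w7: p is F, ◇□p is F. ✗
That's 4 of 7 worlds, so 4/7.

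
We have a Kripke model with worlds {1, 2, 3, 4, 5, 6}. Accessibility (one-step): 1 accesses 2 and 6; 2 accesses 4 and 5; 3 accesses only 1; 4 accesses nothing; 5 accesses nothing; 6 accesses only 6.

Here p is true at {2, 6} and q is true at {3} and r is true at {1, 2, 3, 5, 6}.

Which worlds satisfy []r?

{1, 3, 4, 5, 6}

1: successors {2, 6}; r there: 2:T, 6:T. ✓
2: successors {4, 5}; r there: 4:F, 5:T. ✗
3: successors {1}; r there: 1:T. ✓
4: no successors, so []r holds vacuously. ✓
5: no successors, so []r holds vacuously. ✓
6: successors {6}; r there: 6:T. ✓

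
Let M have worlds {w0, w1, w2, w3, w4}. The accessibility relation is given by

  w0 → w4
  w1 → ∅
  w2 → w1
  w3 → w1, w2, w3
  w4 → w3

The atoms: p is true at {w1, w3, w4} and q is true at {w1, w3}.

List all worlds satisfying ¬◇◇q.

{w1, w2}

w0: ◇◇q is T. ✗
w1: ◇◇q is F. ✓
w2: ◇◇q is F. ✓
w3: ◇◇q is T. ✗
w4: ◇◇q is T. ✗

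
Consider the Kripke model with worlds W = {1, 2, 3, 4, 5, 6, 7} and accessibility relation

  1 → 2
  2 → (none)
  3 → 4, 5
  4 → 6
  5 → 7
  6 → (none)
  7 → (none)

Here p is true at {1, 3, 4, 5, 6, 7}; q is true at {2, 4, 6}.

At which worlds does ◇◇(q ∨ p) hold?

1: successors {2}; ◇(q ∨ p) there: 2:F. ✗
2: no successors, so ◇◇(q ∨ p) fails. ✗
3: successors {4, 5}; ◇(q ∨ p) there: 4:T, 5:T. ✓
4: successors {6}; ◇(q ∨ p) there: 6:F. ✗
5: successors {7}; ◇(q ∨ p) there: 7:F. ✗
6: no successors, so ◇◇(q ∨ p) fails. ✗
7: no successors, so ◇◇(q ∨ p) fails. ✗

{3}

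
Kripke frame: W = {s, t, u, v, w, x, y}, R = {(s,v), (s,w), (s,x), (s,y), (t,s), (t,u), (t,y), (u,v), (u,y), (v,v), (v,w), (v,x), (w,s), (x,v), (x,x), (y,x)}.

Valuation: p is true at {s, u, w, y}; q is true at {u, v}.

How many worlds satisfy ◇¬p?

s: successors {v, w, x, y}; ¬p there: v:T, w:F, x:T, y:F. ✓
t: successors {s, u, y}; ¬p there: s:F, u:F, y:F. ✗
u: successors {v, y}; ¬p there: v:T, y:F. ✓
v: successors {v, w, x}; ¬p there: v:T, w:F, x:T. ✓
w: successors {s}; ¬p there: s:F. ✗
x: successors {v, x}; ¬p there: v:T, x:T. ✓
y: successors {x}; ¬p there: x:T. ✓
Satisfying worlds: {s, u, v, x, y}.

5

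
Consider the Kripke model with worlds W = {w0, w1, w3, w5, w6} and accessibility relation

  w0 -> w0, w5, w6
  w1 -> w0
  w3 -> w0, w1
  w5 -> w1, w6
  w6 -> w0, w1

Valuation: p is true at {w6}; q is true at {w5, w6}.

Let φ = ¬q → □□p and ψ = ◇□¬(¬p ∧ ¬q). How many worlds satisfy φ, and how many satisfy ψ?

2 and 0

For ¬q → □□p:
w0: ¬q is T, □□p is F. ✗
w1: ¬q is T, □□p is F. ✗
w3: ¬q is T, □□p is F. ✗
w5: ¬q is F, □□p is F. ✓
w6: ¬q is F, □□p is F. ✓
— 2 worlds.
For ◇□¬(¬p ∧ ¬q):
w0: successors {w0, w5, w6}; □¬(¬p ∧ ¬q) there: w0:F, w5:F, w6:F. ✗
w1: successors {w0}; □¬(¬p ∧ ¬q) there: w0:F. ✗
w3: successors {w0, w1}; □¬(¬p ∧ ¬q) there: w0:F, w1:F. ✗
w5: successors {w1, w6}; □¬(¬p ∧ ¬q) there: w1:F, w6:F. ✗
w6: successors {w0, w1}; □¬(¬p ∧ ¬q) there: w0:F, w1:F. ✗
— 0 worlds.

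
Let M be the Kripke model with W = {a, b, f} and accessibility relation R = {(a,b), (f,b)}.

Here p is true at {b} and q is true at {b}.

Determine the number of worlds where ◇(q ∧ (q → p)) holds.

2

a: successors {b}; q ∧ (q → p) there: b:T. ✓
b: no successors, so ◇(q ∧ (q → p)) fails. ✗
f: successors {b}; q ∧ (q → p) there: b:T. ✓
Satisfying worlds: {a, f}.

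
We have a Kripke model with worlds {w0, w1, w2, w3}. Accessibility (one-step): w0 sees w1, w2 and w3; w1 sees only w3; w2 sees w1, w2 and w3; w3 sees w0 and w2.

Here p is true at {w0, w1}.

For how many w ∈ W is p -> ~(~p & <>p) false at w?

0

w0: p is T, ~(~p & <>p) is T. ✓
w1: p is T, ~(~p & <>p) is T. ✓
w2: p is F, ~(~p & <>p) is F. ✓
w3: p is F, ~(~p & <>p) is F. ✓
Satisfying worlds: {w0, w1, w2, w3}.
So p -> ~(~p & <>p) fails at the other 0 worlds.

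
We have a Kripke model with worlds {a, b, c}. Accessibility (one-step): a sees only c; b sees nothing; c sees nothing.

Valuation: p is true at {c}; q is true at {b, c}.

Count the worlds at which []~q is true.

2

a: successors {c}; ~q there: c:F. ✗
b: no successors, so []~q holds vacuously. ✓
c: no successors, so []~q holds vacuously. ✓
Satisfying worlds: {b, c}.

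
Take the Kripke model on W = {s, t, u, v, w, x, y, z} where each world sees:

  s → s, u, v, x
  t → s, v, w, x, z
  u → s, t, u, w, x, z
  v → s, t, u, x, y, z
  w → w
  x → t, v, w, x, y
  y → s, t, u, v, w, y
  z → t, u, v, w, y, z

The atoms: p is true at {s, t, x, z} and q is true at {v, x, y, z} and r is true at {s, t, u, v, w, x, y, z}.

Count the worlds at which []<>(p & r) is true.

s: successors {s, u, v, x}; <>(p & r) there: s:T, u:T, v:T, x:T. ✓
t: successors {s, v, w, x, z}; <>(p & r) there: s:T, v:T, w:F, x:T, z:T. ✗
u: successors {s, t, u, w, x, z}; <>(p & r) there: s:T, t:T, u:T, w:F, x:T, z:T. ✗
v: successors {s, t, u, x, y, z}; <>(p & r) there: s:T, t:T, u:T, x:T, y:T, z:T. ✓
w: successors {w}; <>(p & r) there: w:F. ✗
x: successors {t, v, w, x, y}; <>(p & r) there: t:T, v:T, w:F, x:T, y:T. ✗
y: successors {s, t, u, v, w, y}; <>(p & r) there: s:T, t:T, u:T, v:T, w:F, y:T. ✗
z: successors {t, u, v, w, y, z}; <>(p & r) there: t:T, u:T, v:T, w:F, y:T, z:T. ✗
Satisfying worlds: {s, v}.

2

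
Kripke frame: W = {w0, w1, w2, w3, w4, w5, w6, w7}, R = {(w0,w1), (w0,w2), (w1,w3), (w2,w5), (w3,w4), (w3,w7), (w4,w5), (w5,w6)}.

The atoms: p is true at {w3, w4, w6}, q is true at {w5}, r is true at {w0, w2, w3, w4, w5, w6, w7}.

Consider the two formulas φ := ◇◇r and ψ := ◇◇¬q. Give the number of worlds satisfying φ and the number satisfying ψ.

5 and 4

For ◇◇r:
w0: successors {w1, w2}; ◇r there: w1:T, w2:T. ✓
w1: successors {w3}; ◇r there: w3:T. ✓
w2: successors {w5}; ◇r there: w5:T. ✓
w3: successors {w4, w7}; ◇r there: w4:T, w7:F. ✓
w4: successors {w5}; ◇r there: w5:T. ✓
w5: successors {w6}; ◇r there: w6:F. ✗
w6: no successors, so ◇◇r fails. ✗
w7: no successors, so ◇◇r fails. ✗
— 5 worlds.
For ◇◇¬q:
w0: successors {w1, w2}; ◇¬q there: w1:T, w2:F. ✓
w1: successors {w3}; ◇¬q there: w3:T. ✓
w2: successors {w5}; ◇¬q there: w5:T. ✓
w3: successors {w4, w7}; ◇¬q there: w4:F, w7:F. ✗
w4: successors {w5}; ◇¬q there: w5:T. ✓
w5: successors {w6}; ◇¬q there: w6:F. ✗
w6: no successors, so ◇◇¬q fails. ✗
w7: no successors, so ◇◇¬q fails. ✗
— 4 worlds.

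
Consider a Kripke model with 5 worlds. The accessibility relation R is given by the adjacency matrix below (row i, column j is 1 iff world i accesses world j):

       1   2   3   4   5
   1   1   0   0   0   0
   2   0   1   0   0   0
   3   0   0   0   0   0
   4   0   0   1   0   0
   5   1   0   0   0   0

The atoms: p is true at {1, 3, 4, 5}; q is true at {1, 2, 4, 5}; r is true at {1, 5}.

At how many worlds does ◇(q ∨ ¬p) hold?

1: successors {1}; q ∨ ¬p there: 1:T. ✓
2: successors {2}; q ∨ ¬p there: 2:T. ✓
3: no successors, so ◇(q ∨ ¬p) fails. ✗
4: successors {3}; q ∨ ¬p there: 3:F. ✗
5: successors {1}; q ∨ ¬p there: 1:T. ✓
Satisfying worlds: {1, 2, 5}.

3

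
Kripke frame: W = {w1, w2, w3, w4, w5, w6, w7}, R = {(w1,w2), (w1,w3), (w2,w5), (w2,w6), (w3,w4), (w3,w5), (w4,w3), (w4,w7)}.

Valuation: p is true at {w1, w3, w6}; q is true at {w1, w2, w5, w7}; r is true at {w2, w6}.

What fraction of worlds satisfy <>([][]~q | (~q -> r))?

w1: successors {w2, w3}; [][]~q | (~q -> r) there: w2:T, w3:F. ✓
w2: successors {w5, w6}; [][]~q | (~q -> r) there: w5:T, w6:T. ✓
w3: successors {w4, w5}; [][]~q | (~q -> r) there: w4:F, w5:T. ✓
w4: successors {w3, w7}; [][]~q | (~q -> r) there: w3:F, w7:T. ✓
w5: no successors, so <>([][]~q | (~q -> r)) fails. ✗
w6: no successors, so <>([][]~q | (~q -> r)) fails. ✗
w7: no successors, so <>([][]~q | (~q -> r)) fails. ✗
That's 4 of 7 worlds, so 4/7.

4/7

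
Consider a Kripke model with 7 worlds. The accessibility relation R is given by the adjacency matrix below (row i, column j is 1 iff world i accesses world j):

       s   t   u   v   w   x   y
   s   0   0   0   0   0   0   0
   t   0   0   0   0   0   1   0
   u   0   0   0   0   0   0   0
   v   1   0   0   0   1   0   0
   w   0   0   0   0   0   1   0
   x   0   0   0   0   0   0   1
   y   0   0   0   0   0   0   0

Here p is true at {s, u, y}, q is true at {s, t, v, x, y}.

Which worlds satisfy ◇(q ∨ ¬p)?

{t, v, w, x}

s: no successors, so ◇(q ∨ ¬p) fails. ✗
t: successors {x}; q ∨ ¬p there: x:T. ✓
u: no successors, so ◇(q ∨ ¬p) fails. ✗
v: successors {s, w}; q ∨ ¬p there: s:T, w:T. ✓
w: successors {x}; q ∨ ¬p there: x:T. ✓
x: successors {y}; q ∨ ¬p there: y:T. ✓
y: no successors, so ◇(q ∨ ¬p) fails. ✗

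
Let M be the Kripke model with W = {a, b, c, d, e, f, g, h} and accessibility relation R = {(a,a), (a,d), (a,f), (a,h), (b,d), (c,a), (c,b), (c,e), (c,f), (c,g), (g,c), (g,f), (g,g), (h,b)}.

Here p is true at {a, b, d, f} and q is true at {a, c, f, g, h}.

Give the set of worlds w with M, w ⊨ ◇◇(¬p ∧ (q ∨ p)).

{a, c, g}

a: successors {a, d, f, h}; ◇(¬p ∧ (q ∨ p)) there: a:T, d:F, f:F, h:F. ✓
b: successors {d}; ◇(¬p ∧ (q ∨ p)) there: d:F. ✗
c: successors {a, b, e, f, g}; ◇(¬p ∧ (q ∨ p)) there: a:T, b:F, e:F, f:F, g:T. ✓
d: no successors, so ◇◇(¬p ∧ (q ∨ p)) fails. ✗
e: no successors, so ◇◇(¬p ∧ (q ∨ p)) fails. ✗
f: no successors, so ◇◇(¬p ∧ (q ∨ p)) fails. ✗
g: successors {c, f, g}; ◇(¬p ∧ (q ∨ p)) there: c:T, f:F, g:T. ✓
h: successors {b}; ◇(¬p ∧ (q ∨ p)) there: b:F. ✗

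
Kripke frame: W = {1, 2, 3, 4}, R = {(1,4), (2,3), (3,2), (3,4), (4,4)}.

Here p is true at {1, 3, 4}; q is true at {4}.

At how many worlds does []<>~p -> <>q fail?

1: []<>~p is F, <>q is T. ✓
2: []<>~p is T, <>q is F. ✗
3: []<>~p is F, <>q is T. ✓
4: []<>~p is F, <>q is T. ✓
Satisfying worlds: {1, 3, 4}.
So []<>~p -> <>q fails at the other 1 world.

1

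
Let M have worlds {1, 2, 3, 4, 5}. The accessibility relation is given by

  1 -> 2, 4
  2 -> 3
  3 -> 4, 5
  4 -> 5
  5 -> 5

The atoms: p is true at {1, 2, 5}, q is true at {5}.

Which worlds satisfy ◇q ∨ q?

1: ◇q is F, q is F. ✗
2: ◇q is F, q is F. ✗
3: ◇q is T, q is F. ✓
4: ◇q is T, q is F. ✓
5: ◇q is T, q is T. ✓

{3, 4, 5}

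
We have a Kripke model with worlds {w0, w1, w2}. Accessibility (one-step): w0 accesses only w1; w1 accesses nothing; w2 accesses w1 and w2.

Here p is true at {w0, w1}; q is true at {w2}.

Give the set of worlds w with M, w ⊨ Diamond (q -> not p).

{w0, w2}

w0: successors {w1}; q -> not p there: w1:T. ✓
w1: no successors, so Diamond (q -> not p) fails. ✗
w2: successors {w1, w2}; q -> not p there: w1:T, w2:T. ✓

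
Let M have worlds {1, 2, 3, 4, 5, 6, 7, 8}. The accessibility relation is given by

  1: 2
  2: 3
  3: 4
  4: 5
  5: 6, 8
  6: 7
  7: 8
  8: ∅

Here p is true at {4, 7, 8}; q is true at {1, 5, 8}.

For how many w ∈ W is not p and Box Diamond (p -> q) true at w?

3

1: not p is T, Box Diamond (p -> q) is T. ✓
2: not p is T, Box Diamond (p -> q) is F. ✗
3: not p is T, Box Diamond (p -> q) is T. ✓
4: not p is F, Box Diamond (p -> q) is T. ✗
5: not p is T, Box Diamond (p -> q) is F. ✗
6: not p is T, Box Diamond (p -> q) is T. ✓
7: not p is F, Box Diamond (p -> q) is F. ✗
8: not p is F, Box Diamond (p -> q) is T. ✗
Satisfying worlds: {1, 3, 6}.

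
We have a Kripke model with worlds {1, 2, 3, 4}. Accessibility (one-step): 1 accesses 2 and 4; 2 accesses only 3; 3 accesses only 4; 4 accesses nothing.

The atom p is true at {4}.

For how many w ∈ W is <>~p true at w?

2

1: successors {2, 4}; ~p there: 2:T, 4:F. ✓
2: successors {3}; ~p there: 3:T. ✓
3: successors {4}; ~p there: 4:F. ✗
4: no successors, so <>~p fails. ✗
Satisfying worlds: {1, 2}.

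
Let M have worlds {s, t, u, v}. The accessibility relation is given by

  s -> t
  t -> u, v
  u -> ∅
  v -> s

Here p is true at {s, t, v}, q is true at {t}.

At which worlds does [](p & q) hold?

s: successors {t}; p & q there: t:T. ✓
t: successors {u, v}; p & q there: u:F, v:F. ✗
u: no successors, so [](p & q) holds vacuously. ✓
v: successors {s}; p & q there: s:F. ✗

{s, u}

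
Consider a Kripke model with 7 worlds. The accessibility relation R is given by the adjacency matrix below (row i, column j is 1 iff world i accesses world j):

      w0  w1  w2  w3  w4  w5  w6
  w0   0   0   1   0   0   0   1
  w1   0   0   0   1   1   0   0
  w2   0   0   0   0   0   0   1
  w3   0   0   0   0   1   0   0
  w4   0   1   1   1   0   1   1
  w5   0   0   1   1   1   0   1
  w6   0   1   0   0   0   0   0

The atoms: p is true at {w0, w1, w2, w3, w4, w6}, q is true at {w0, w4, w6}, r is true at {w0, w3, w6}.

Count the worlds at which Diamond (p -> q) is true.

6

w0: successors {w2, w6}; p -> q there: w2:F, w6:T. ✓
w1: successors {w3, w4}; p -> q there: w3:F, w4:T. ✓
w2: successors {w6}; p -> q there: w6:T. ✓
w3: successors {w4}; p -> q there: w4:T. ✓
w4: successors {w1, w2, w3, w5, w6}; p -> q there: w1:F, w2:F, w3:F, w5:T, w6:T. ✓
w5: successors {w2, w3, w4, w6}; p -> q there: w2:F, w3:F, w4:T, w6:T. ✓
w6: successors {w1}; p -> q there: w1:F. ✗
Satisfying worlds: {w0, w1, w2, w3, w4, w5}.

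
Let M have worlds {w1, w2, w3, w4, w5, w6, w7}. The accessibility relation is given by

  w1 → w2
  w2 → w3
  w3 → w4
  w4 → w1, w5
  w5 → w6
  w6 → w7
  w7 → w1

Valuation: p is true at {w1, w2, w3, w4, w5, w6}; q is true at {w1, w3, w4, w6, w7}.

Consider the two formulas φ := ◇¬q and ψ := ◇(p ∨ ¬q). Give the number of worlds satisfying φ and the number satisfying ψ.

For ◇¬q:
w1: successors {w2}; ¬q there: w2:T. ✓
w2: successors {w3}; ¬q there: w3:F. ✗
w3: successors {w4}; ¬q there: w4:F. ✗
w4: successors {w1, w5}; ¬q there: w1:F, w5:T. ✓
w5: successors {w6}; ¬q there: w6:F. ✗
w6: successors {w7}; ¬q there: w7:F. ✗
w7: successors {w1}; ¬q there: w1:F. ✗
— 2 worlds.
For ◇(p ∨ ¬q):
w1: successors {w2}; p ∨ ¬q there: w2:T. ✓
w2: successors {w3}; p ∨ ¬q there: w3:T. ✓
w3: successors {w4}; p ∨ ¬q there: w4:T. ✓
w4: successors {w1, w5}; p ∨ ¬q there: w1:T, w5:T. ✓
w5: successors {w6}; p ∨ ¬q there: w6:T. ✓
w6: successors {w7}; p ∨ ¬q there: w7:F. ✗
w7: successors {w1}; p ∨ ¬q there: w1:T. ✓
— 6 worlds.

2 and 6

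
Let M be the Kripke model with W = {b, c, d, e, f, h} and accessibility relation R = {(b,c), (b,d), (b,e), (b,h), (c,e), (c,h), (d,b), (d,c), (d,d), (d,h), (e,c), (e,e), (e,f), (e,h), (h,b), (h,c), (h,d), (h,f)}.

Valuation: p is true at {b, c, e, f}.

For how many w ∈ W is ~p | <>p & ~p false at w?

4

b: ~p is F, <>p & ~p is F. ✗
c: ~p is F, <>p & ~p is F. ✗
d: ~p is T, <>p & ~p is T. ✓
e: ~p is F, <>p & ~p is F. ✗
f: ~p is F, <>p & ~p is F. ✗
h: ~p is T, <>p & ~p is T. ✓
Satisfying worlds: {d, h}.
So ~p | <>p & ~p fails at the other 4 worlds.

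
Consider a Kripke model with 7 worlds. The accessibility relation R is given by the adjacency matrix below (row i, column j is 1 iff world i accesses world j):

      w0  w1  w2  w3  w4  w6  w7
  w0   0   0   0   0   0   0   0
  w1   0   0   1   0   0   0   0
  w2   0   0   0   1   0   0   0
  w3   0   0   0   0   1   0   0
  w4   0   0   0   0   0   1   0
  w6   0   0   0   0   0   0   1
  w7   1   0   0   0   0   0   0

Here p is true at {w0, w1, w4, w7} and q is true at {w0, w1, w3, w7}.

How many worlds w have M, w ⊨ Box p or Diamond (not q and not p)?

6

w0: Box p is T, Diamond (not q and not p) is F. ✓
w1: Box p is F, Diamond (not q and not p) is T. ✓
w2: Box p is F, Diamond (not q and not p) is F. ✗
w3: Box p is T, Diamond (not q and not p) is F. ✓
w4: Box p is F, Diamond (not q and not p) is T. ✓
w6: Box p is T, Diamond (not q and not p) is F. ✓
w7: Box p is T, Diamond (not q and not p) is F. ✓
Satisfying worlds: {w0, w1, w3, w4, w6, w7}.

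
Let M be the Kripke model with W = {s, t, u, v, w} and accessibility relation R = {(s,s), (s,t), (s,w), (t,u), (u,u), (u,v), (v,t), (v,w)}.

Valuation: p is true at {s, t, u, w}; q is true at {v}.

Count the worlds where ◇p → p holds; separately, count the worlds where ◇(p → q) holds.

For ◇p → p:
s: ◇p is T, p is T. ✓
t: ◇p is T, p is T. ✓
u: ◇p is T, p is T. ✓
v: ◇p is T, p is F. ✗
w: ◇p is F, p is T. ✓
— 4 worlds.
For ◇(p → q):
s: successors {s, t, w}; p → q there: s:F, t:F, w:F. ✗
t: successors {u}; p → q there: u:F. ✗
u: successors {u, v}; p → q there: u:F, v:T. ✓
v: successors {t, w}; p → q there: t:F, w:F. ✗
w: no successors, so ◇(p → q) fails. ✗
— 1 world.

4 and 1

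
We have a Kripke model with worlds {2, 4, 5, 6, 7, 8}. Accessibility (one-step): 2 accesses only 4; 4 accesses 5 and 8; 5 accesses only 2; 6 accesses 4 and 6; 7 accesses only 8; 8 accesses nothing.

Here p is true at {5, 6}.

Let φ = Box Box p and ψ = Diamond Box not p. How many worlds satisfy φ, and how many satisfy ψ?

For Box Box p:
2: successors {4}; Box p there: 4:F. ✗
4: successors {5, 8}; Box p there: 5:F, 8:T. ✗
5: successors {2}; Box p there: 2:F. ✗
6: successors {4, 6}; Box p there: 4:F, 6:F. ✗
7: successors {8}; Box p there: 8:T. ✓
8: no successors, so Box Box p holds vacuously. ✓
— 2 worlds.
For Diamond Box not p:
2: successors {4}; Box not p there: 4:F. ✗
4: successors {5, 8}; Box not p there: 5:T, 8:T. ✓
5: successors {2}; Box not p there: 2:T. ✓
6: successors {4, 6}; Box not p there: 4:F, 6:F. ✗
7: successors {8}; Box not p there: 8:T. ✓
8: no successors, so Diamond Box not p fails. ✗
— 3 worlds.

2 and 3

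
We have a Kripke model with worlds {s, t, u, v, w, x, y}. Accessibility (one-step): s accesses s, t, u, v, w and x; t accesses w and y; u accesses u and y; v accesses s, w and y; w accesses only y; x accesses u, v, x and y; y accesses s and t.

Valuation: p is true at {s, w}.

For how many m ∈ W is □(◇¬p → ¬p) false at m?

s: successors {s, t, u, v, w, x}; ◇¬p → ¬p there: s:F, t:T, u:T, v:T, w:F, x:T. ✗
t: successors {w, y}; ◇¬p → ¬p there: w:F, y:T. ✗
u: successors {u, y}; ◇¬p → ¬p there: u:T, y:T. ✓
v: successors {s, w, y}; ◇¬p → ¬p there: s:F, w:F, y:T. ✗
w: successors {y}; ◇¬p → ¬p there: y:T. ✓
x: successors {u, v, x, y}; ◇¬p → ¬p there: u:T, v:T, x:T, y:T. ✓
y: successors {s, t}; ◇¬p → ¬p there: s:F, t:T. ✗
Satisfying worlds: {u, w, x}.
So □(◇¬p → ¬p) fails at the other 4 worlds.

4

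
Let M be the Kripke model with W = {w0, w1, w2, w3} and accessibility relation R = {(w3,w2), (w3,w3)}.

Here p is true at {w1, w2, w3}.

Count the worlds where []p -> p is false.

w0: []p is T, p is F. ✗
w1: []p is T, p is T. ✓
w2: []p is T, p is T. ✓
w3: []p is T, p is T. ✓
Satisfying worlds: {w1, w2, w3}.
So []p -> p fails at the other 1 world.

1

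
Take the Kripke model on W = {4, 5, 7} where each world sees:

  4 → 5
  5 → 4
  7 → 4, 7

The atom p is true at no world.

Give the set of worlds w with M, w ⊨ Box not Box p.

{4, 5, 7}

4: successors {5}; not Box p there: 5:T. ✓
5: successors {4}; not Box p there: 4:T. ✓
7: successors {4, 7}; not Box p there: 4:T, 7:T. ✓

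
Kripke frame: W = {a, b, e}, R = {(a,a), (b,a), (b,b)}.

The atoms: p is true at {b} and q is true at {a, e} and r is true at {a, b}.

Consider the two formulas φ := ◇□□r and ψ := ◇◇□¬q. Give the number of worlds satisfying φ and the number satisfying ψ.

For ◇□□r:
a: successors {a}; □□r there: a:T. ✓
b: successors {a, b}; □□r there: a:T, b:T. ✓
e: no successors, so ◇□□r fails. ✗
— 2 worlds.
For ◇◇□¬q:
a: successors {a}; ◇□¬q there: a:F. ✗
b: successors {a, b}; ◇□¬q there: a:F, b:F. ✗
e: no successors, so ◇◇□¬q fails. ✗
— 0 worlds.

2 and 0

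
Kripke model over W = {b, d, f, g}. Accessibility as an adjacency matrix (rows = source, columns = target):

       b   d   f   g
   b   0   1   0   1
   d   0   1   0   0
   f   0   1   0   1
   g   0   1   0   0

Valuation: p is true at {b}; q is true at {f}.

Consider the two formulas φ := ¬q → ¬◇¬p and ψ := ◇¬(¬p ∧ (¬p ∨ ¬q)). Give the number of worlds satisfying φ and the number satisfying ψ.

For ¬q → ¬◇¬p:
b: ¬q is T, ¬◇¬p is F. ✗
d: ¬q is T, ¬◇¬p is F. ✗
f: ¬q is F, ¬◇¬p is F. ✓
g: ¬q is T, ¬◇¬p is F. ✗
— 1 world.
For ◇¬(¬p ∧ (¬p ∨ ¬q)):
b: successors {d, g}; ¬(¬p ∧ (¬p ∨ ¬q)) there: d:F, g:F. ✗
d: successors {d}; ¬(¬p ∧ (¬p ∨ ¬q)) there: d:F. ✗
f: successors {d, g}; ¬(¬p ∧ (¬p ∨ ¬q)) there: d:F, g:F. ✗
g: successors {d}; ¬(¬p ∧ (¬p ∨ ¬q)) there: d:F. ✗
— 0 worlds.

1 and 0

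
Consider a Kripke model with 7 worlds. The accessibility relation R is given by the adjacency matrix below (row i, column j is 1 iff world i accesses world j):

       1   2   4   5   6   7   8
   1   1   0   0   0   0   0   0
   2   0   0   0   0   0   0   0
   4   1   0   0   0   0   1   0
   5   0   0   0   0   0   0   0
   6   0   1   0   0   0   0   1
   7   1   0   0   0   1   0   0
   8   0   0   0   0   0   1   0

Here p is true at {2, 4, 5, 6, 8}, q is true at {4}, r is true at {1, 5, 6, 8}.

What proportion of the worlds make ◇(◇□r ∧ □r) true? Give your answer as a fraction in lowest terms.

4/7

1: successors {1}; ◇□r ∧ □r there: 1:T. ✓
2: no successors, so ◇(◇□r ∧ □r) fails. ✗
4: successors {1, 7}; ◇□r ∧ □r there: 1:T, 7:T. ✓
5: no successors, so ◇(◇□r ∧ □r) fails. ✗
6: successors {2, 8}; ◇□r ∧ □r there: 2:F, 8:F. ✗
7: successors {1, 6}; ◇□r ∧ □r there: 1:T, 6:F. ✓
8: successors {7}; ◇□r ∧ □r there: 7:T. ✓
That's 4 of 7 worlds, so 4/7.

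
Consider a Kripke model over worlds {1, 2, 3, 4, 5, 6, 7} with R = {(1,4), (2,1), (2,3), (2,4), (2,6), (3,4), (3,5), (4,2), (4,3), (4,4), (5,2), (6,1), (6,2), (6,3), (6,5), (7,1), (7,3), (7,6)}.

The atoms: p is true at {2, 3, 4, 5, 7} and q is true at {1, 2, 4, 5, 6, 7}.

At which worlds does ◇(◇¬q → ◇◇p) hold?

1: successors {4}; ◇¬q → ◇◇p there: 4:T. ✓
2: successors {1, 3, 4, 6}; ◇¬q → ◇◇p there: 1:T, 3:T, 4:T, 6:T. ✓
3: successors {4, 5}; ◇¬q → ◇◇p there: 4:T, 5:T. ✓
4: successors {2, 3, 4}; ◇¬q → ◇◇p there: 2:T, 3:T, 4:T. ✓
5: successors {2}; ◇¬q → ◇◇p there: 2:T. ✓
6: successors {1, 2, 3, 5}; ◇¬q → ◇◇p there: 1:T, 2:T, 3:T, 5:T. ✓
7: successors {1, 3, 6}; ◇¬q → ◇◇p there: 1:T, 3:T, 6:T. ✓

{1, 2, 3, 4, 5, 6, 7}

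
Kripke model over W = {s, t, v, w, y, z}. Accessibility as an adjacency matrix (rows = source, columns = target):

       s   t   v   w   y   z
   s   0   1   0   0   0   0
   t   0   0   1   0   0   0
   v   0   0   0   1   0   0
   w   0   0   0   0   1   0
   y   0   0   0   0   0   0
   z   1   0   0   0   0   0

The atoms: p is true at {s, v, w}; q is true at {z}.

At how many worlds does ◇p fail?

s: successors {t}; p there: t:F. ✗
t: successors {v}; p there: v:T. ✓
v: successors {w}; p there: w:T. ✓
w: successors {y}; p there: y:F. ✗
y: no successors, so ◇p fails. ✗
z: successors {s}; p there: s:T. ✓
Satisfying worlds: {t, v, z}.
So ◇p fails at the other 3 worlds.

3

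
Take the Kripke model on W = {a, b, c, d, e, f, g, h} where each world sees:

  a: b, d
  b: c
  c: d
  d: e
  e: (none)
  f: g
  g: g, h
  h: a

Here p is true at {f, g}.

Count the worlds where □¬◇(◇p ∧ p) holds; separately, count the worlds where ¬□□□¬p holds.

6 and 2

For □¬◇(◇p ∧ p):
a: successors {b, d}; ¬◇(◇p ∧ p) there: b:T, d:T. ✓
b: successors {c}; ¬◇(◇p ∧ p) there: c:T. ✓
c: successors {d}; ¬◇(◇p ∧ p) there: d:T. ✓
d: successors {e}; ¬◇(◇p ∧ p) there: e:T. ✓
e: no successors, so □¬◇(◇p ∧ p) holds vacuously. ✓
f: successors {g}; ¬◇(◇p ∧ p) there: g:F. ✗
g: successors {g, h}; ¬◇(◇p ∧ p) there: g:F, h:T. ✗
h: successors {a}; ¬◇(◇p ∧ p) there: a:T. ✓
— 6 worlds.
For ¬□□□¬p:
a: □□□¬p is T. ✗
b: □□□¬p is T. ✗
c: □□□¬p is T. ✗
d: □□□¬p is T. ✗
e: □□□¬p is T. ✗
f: □□□¬p is F. ✓
g: □□□¬p is F. ✓
h: □□□¬p is T. ✗
— 2 worlds.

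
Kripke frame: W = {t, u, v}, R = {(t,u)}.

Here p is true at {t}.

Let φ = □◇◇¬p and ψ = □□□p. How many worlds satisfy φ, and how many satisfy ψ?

For □◇◇¬p:
t: successors {u}; ◇◇¬p there: u:F. ✗
u: no successors, so □◇◇¬p holds vacuously. ✓
v: no successors, so □◇◇¬p holds vacuously. ✓
— 2 worlds.
For □□□p:
t: successors {u}; □□p there: u:T. ✓
u: no successors, so □□□p holds vacuously. ✓
v: no successors, so □□□p holds vacuously. ✓
— 3 worlds.

2 and 3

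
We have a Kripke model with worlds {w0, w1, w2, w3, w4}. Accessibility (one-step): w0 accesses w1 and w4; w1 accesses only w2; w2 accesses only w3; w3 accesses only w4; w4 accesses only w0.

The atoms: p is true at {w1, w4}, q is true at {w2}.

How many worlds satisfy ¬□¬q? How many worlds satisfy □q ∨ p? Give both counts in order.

For ¬□¬q:
w0: □¬q is T. ✗
w1: □¬q is F. ✓
w2: □¬q is T. ✗
w3: □¬q is T. ✗
w4: □¬q is T. ✗
— 1 world.
For □q ∨ p:
w0: □q is F, p is F. ✗
w1: □q is T, p is T. ✓
w2: □q is F, p is F. ✗
w3: □q is F, p is F. ✗
w4: □q is F, p is T. ✓
— 2 worlds.

1 and 2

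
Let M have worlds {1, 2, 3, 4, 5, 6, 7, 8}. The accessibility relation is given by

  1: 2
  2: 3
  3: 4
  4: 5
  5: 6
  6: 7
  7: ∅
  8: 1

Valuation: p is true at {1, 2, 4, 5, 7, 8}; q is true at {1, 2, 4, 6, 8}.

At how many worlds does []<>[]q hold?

1: successors {2}; <>[]q there: 2:T. ✓
2: successors {3}; <>[]q there: 3:F. ✗
3: successors {4}; <>[]q there: 4:T. ✓
4: successors {5}; <>[]q there: 5:F. ✗
5: successors {6}; <>[]q there: 6:T. ✓
6: successors {7}; <>[]q there: 7:F. ✗
7: no successors, so []<>[]q holds vacuously. ✓
8: successors {1}; <>[]q there: 1:F. ✗
Satisfying worlds: {1, 3, 5, 7}.

4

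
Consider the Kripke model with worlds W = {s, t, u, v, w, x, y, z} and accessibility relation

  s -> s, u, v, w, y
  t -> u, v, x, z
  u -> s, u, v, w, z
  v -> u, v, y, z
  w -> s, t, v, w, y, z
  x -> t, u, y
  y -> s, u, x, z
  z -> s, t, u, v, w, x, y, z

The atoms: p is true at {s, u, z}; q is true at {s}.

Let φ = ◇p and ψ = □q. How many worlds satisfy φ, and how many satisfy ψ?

8 and 0

For ◇p:
s: successors {s, u, v, w, y}; p there: s:T, u:T, v:F, w:F, y:F. ✓
t: successors {u, v, x, z}; p there: u:T, v:F, x:F, z:T. ✓
u: successors {s, u, v, w, z}; p there: s:T, u:T, v:F, w:F, z:T. ✓
v: successors {u, v, y, z}; p there: u:T, v:F, y:F, z:T. ✓
w: successors {s, t, v, w, y, z}; p there: s:T, t:F, v:F, w:F, y:F, z:T. ✓
x: successors {t, u, y}; p there: t:F, u:T, y:F. ✓
y: successors {s, u, x, z}; p there: s:T, u:T, x:F, z:T. ✓
z: successors {s, t, u, v, w, x, y, z}; p there: s:T, t:F, u:T, v:F, w:F, x:F, y:F, z:T. ✓
— 8 worlds.
For □q:
s: successors {s, u, v, w, y}; q there: s:T, u:F, v:F, w:F, y:F. ✗
t: successors {u, v, x, z}; q there: u:F, v:F, x:F, z:F. ✗
u: successors {s, u, v, w, z}; q there: s:T, u:F, v:F, w:F, z:F. ✗
v: successors {u, v, y, z}; q there: u:F, v:F, y:F, z:F. ✗
w: successors {s, t, v, w, y, z}; q there: s:T, t:F, v:F, w:F, y:F, z:F. ✗
x: successors {t, u, y}; q there: t:F, u:F, y:F. ✗
y: successors {s, u, x, z}; q there: s:T, u:F, x:F, z:F. ✗
z: successors {s, t, u, v, w, x, y, z}; q there: s:T, t:F, u:F, v:F, w:F, x:F, y:F, z:F. ✗
— 0 worlds.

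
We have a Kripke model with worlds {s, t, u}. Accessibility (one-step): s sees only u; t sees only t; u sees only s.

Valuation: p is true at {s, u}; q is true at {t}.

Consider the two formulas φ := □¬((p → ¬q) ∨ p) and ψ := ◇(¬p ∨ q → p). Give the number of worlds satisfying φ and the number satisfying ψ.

For □¬((p → ¬q) ∨ p):
s: successors {u}; ¬((p → ¬q) ∨ p) there: u:F. ✗
t: successors {t}; ¬((p → ¬q) ∨ p) there: t:F. ✗
u: successors {s}; ¬((p → ¬q) ∨ p) there: s:F. ✗
— 0 worlds.
For ◇(¬p ∨ q → p):
s: successors {u}; ¬p ∨ q → p there: u:T. ✓
t: successors {t}; ¬p ∨ q → p there: t:F. ✗
u: successors {s}; ¬p ∨ q → p there: s:T. ✓
— 2 worlds.

0 and 2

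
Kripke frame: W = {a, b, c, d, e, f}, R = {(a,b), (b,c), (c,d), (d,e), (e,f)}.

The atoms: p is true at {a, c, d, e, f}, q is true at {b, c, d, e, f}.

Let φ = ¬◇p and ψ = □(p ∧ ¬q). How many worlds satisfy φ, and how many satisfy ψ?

For ¬◇p:
a: ◇p is F. ✓
b: ◇p is T. ✗
c: ◇p is T. ✗
d: ◇p is T. ✗
e: ◇p is T. ✗
f: ◇p is F. ✓
— 2 worlds.
For □(p ∧ ¬q):
a: successors {b}; p ∧ ¬q there: b:F. ✗
b: successors {c}; p ∧ ¬q there: c:F. ✗
c: successors {d}; p ∧ ¬q there: d:F. ✗
d: successors {e}; p ∧ ¬q there: e:F. ✗
e: successors {f}; p ∧ ¬q there: f:F. ✗
f: no successors, so □(p ∧ ¬q) holds vacuously. ✓
— 1 world.

2 and 1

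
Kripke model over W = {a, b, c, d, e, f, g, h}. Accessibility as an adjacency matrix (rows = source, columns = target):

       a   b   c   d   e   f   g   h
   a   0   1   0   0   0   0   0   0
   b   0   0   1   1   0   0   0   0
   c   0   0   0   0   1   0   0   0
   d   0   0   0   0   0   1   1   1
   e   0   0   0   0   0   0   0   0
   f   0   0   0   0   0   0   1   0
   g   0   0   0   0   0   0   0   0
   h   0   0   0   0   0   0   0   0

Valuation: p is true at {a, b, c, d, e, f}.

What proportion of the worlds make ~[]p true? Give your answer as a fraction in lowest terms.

1/4

a: []p is T. ✗
b: []p is T. ✗
c: []p is T. ✗
d: []p is F. ✓
e: []p is T. ✗
f: []p is F. ✓
g: []p is T. ✗
h: []p is T. ✗
That's 2 of 8 worlds, so 2/8 = 1/4.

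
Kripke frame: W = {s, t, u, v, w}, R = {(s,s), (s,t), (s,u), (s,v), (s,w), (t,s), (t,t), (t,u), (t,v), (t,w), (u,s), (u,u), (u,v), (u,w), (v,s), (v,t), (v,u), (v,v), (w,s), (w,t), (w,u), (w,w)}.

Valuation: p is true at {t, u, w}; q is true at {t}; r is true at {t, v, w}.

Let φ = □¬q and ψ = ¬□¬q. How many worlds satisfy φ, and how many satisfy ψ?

For □¬q:
s: successors {s, t, u, v, w}; ¬q there: s:T, t:F, u:T, v:T, w:T. ✗
t: successors {s, t, u, v, w}; ¬q there: s:T, t:F, u:T, v:T, w:T. ✗
u: successors {s, u, v, w}; ¬q there: s:T, u:T, v:T, w:T. ✓
v: successors {s, t, u, v}; ¬q there: s:T, t:F, u:T, v:T. ✗
w: successors {s, t, u, w}; ¬q there: s:T, t:F, u:T, w:T. ✗
— 1 world.
For ¬□¬q:
s: □¬q is F. ✓
t: □¬q is F. ✓
u: □¬q is T. ✗
v: □¬q is F. ✓
w: □¬q is F. ✓
— 4 worlds.

1 and 4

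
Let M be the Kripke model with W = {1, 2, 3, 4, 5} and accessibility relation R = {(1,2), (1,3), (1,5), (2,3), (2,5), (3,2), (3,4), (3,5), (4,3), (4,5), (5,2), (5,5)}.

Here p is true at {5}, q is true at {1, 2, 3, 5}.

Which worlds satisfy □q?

1: successors {2, 3, 5}; q there: 2:T, 3:T, 5:T. ✓
2: successors {3, 5}; q there: 3:T, 5:T. ✓
3: successors {2, 4, 5}; q there: 2:T, 4:F, 5:T. ✗
4: successors {3, 5}; q there: 3:T, 5:T. ✓
5: successors {2, 5}; q there: 2:T, 5:T. ✓

{1, 2, 4, 5}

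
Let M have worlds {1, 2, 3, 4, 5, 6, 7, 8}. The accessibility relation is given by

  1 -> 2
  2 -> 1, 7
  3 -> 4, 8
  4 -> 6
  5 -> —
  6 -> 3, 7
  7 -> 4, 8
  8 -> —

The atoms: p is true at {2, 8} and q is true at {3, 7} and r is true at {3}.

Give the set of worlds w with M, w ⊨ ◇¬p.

{2, 3, 4, 6, 7}

1: successors {2}; ¬p there: 2:F. ✗
2: successors {1, 7}; ¬p there: 1:T, 7:T. ✓
3: successors {4, 8}; ¬p there: 4:T, 8:F. ✓
4: successors {6}; ¬p there: 6:T. ✓
5: no successors, so ◇¬p fails. ✗
6: successors {3, 7}; ¬p there: 3:T, 7:T. ✓
7: successors {4, 8}; ¬p there: 4:T, 8:F. ✓
8: no successors, so ◇¬p fails. ✗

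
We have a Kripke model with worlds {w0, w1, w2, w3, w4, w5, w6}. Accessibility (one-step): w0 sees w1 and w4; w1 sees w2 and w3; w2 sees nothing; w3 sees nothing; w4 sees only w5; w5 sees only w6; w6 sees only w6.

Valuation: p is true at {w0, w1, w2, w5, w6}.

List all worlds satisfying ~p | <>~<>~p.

{w0, w1, w3, w4, w5, w6}

w0: ~p is F, <>~<>~p is T. ✓
w1: ~p is F, <>~<>~p is T. ✓
w2: ~p is F, <>~<>~p is F. ✗
w3: ~p is T, <>~<>~p is F. ✓
w4: ~p is T, <>~<>~p is T. ✓
w5: ~p is F, <>~<>~p is T. ✓
w6: ~p is F, <>~<>~p is T. ✓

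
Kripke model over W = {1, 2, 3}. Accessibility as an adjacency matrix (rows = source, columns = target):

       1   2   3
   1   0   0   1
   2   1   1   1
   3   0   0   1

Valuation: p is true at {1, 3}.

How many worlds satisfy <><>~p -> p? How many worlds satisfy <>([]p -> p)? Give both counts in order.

2 and 3

For <><>~p -> p:
1: <><>~p is F, p is T. ✓
2: <><>~p is T, p is F. ✗
3: <><>~p is F, p is T. ✓
— 2 worlds.
For <>([]p -> p):
1: successors {3}; []p -> p there: 3:T. ✓
2: successors {1, 2, 3}; []p -> p there: 1:T, 2:T, 3:T. ✓
3: successors {3}; []p -> p there: 3:T. ✓
— 3 worlds.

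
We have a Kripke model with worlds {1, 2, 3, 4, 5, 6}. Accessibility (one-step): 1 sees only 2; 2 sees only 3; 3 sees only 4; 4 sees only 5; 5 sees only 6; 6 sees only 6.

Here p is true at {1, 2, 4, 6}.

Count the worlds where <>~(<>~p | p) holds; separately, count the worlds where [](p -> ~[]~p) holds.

For <>~(<>~p | p):
1: successors {2}; ~(<>~p | p) there: 2:F. ✗
2: successors {3}; ~(<>~p | p) there: 3:T. ✓
3: successors {4}; ~(<>~p | p) there: 4:F. ✗
4: successors {5}; ~(<>~p | p) there: 5:T. ✓
5: successors {6}; ~(<>~p | p) there: 6:F. ✗
6: successors {6}; ~(<>~p | p) there: 6:F. ✗
— 2 worlds.
For [](p -> ~[]~p):
1: successors {2}; p -> ~[]~p there: 2:F. ✗
2: successors {3}; p -> ~[]~p there: 3:T. ✓
3: successors {4}; p -> ~[]~p there: 4:F. ✗
4: successors {5}; p -> ~[]~p there: 5:T. ✓
5: successors {6}; p -> ~[]~p there: 6:T. ✓
6: successors {6}; p -> ~[]~p there: 6:T. ✓
— 4 worlds.

2 and 4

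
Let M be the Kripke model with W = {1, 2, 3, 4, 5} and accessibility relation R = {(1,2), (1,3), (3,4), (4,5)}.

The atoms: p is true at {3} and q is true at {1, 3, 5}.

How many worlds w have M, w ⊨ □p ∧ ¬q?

1: □p is F, ¬q is F. ✗
2: □p is T, ¬q is T. ✓
3: □p is F, ¬q is F. ✗
4: □p is F, ¬q is T. ✗
5: □p is T, ¬q is F. ✗
Satisfying worlds: {2}.

1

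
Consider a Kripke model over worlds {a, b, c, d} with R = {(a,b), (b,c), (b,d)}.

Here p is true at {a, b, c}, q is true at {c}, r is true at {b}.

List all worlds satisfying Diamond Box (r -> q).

a: successors {b}; Box (r -> q) there: b:T. ✓
b: successors {c, d}; Box (r -> q) there: c:T, d:T. ✓
c: no successors, so Diamond Box (r -> q) fails. ✗
d: no successors, so Diamond Box (r -> q) fails. ✗

{a, b}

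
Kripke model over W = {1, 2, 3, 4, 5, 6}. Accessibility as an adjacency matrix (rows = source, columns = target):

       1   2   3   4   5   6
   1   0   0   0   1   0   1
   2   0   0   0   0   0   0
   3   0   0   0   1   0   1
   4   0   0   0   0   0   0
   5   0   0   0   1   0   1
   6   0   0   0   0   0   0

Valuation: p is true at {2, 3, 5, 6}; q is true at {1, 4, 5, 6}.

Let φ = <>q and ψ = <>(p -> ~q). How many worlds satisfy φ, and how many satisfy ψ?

3 and 3

For <>q:
1: successors {4, 6}; q there: 4:T, 6:T. ✓
2: no successors, so <>q fails. ✗
3: successors {4, 6}; q there: 4:T, 6:T. ✓
4: no successors, so <>q fails. ✗
5: successors {4, 6}; q there: 4:T, 6:T. ✓
6: no successors, so <>q fails. ✗
— 3 worlds.
For <>(p -> ~q):
1: successors {4, 6}; p -> ~q there: 4:T, 6:F. ✓
2: no successors, so <>(p -> ~q) fails. ✗
3: successors {4, 6}; p -> ~q there: 4:T, 6:F. ✓
4: no successors, so <>(p -> ~q) fails. ✗
5: successors {4, 6}; p -> ~q there: 4:T, 6:F. ✓
6: no successors, so <>(p -> ~q) fails. ✗
— 3 worlds.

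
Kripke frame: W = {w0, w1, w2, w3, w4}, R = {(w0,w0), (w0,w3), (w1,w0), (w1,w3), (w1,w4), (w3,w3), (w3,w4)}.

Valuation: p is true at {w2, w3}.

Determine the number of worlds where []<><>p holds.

w0: successors {w0, w3}; <><>p there: w0:T, w3:T. ✓
w1: successors {w0, w3, w4}; <><>p there: w0:T, w3:T, w4:F. ✗
w2: no successors, so []<><>p holds vacuously. ✓
w3: successors {w3, w4}; <><>p there: w3:T, w4:F. ✗
w4: no successors, so []<><>p holds vacuously. ✓
Satisfying worlds: {w0, w2, w4}.

3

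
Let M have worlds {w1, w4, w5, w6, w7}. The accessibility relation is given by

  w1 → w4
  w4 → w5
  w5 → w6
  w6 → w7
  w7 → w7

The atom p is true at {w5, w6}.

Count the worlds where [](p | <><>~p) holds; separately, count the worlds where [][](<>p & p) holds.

4 and 1

For [](p | <><>~p):
w1: successors {w4}; p | <><>~p there: w4:F. ✗
w4: successors {w5}; p | <><>~p there: w5:T. ✓
w5: successors {w6}; p | <><>~p there: w6:T. ✓
w6: successors {w7}; p | <><>~p there: w7:T. ✓
w7: successors {w7}; p | <><>~p there: w7:T. ✓
— 4 worlds.
For [][](<>p & p):
w1: successors {w4}; [](<>p & p) there: w4:T. ✓
w4: successors {w5}; [](<>p & p) there: w5:F. ✗
w5: successors {w6}; [](<>p & p) there: w6:F. ✗
w6: successors {w7}; [](<>p & p) there: w7:F. ✗
w7: successors {w7}; [](<>p & p) there: w7:F. ✗
— 1 world.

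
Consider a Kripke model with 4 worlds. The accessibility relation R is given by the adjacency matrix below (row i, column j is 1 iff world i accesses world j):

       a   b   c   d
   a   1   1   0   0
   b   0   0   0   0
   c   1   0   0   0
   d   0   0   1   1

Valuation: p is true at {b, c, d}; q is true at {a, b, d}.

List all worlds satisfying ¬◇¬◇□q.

{b, c, d}

a: ◇¬◇□q is T. ✗
b: ◇¬◇□q is F. ✓
c: ◇¬◇□q is F. ✓
d: ◇¬◇□q is F. ✓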